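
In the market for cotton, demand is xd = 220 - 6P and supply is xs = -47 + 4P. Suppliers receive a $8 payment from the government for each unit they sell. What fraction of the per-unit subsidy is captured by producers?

Pre-subsidy: 220 - 6P = -47 + 4P gives P* = 26.7, x* = 59.8.
With the subsidy, sellers receive Ps = Pb + 8 for each unit, where Pb is the price buyers pay.
Supply in terms of Pb becomes xs = -47 + 4(Pb + 8) = -15 + 4Pb. Setting this equal to demand: 220 - 6Pb = -15 + 4Pb, so Pb = 23.5.
Sellers receive Ps = 23.5 + 8 = 31.5; x' = 220 − 6·23.5 = 79.
Buyers' price falls by P* − Pb = 26.7 − 23.5 = 3.2; sellers' price rises by Ps − P* = 31.5 − 26.7 = 4.8.
So producers capture 4.8/8 = 0.6 of each unit of subsidy.

Producer share = 0.6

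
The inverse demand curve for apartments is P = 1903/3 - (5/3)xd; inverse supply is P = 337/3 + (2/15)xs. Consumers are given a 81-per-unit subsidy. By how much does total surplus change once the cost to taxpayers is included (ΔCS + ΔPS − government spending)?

Pre-subsidy: 1903/3 - (5/3)x = 337/3 + (2/15)x gives x* = 290 and P* = 151.
With the rebate, buyers effectively pay Pb = Ps − 81, where Ps is the price sellers receive.
On the curves, Pb = 1903/3 - (5/3)x and Ps = 337/3 + (2/15)x; the wedge Ps − Pb = 81 gives 337/3 + (2/15)x − (1903/3 - (5/3)x) = 81, so x' = 335.
Then Pb = 1903/3 − (5/3)·335 = 76 and Ps = 337/3 + (2/15)·335 = 157.
ΔCS = ½(290 + 335)(151 − 76) = 23437.5; ΔPS = ½(290 + 335)(157 − 151) = 1875.
Government spending = 81 × 335 = 27135.
Net change = 23437.5 + 1875 − 27135 = -1822.5. The loss equals the DWL triangle ½·81·45.

Net change in total surplus = -1822.5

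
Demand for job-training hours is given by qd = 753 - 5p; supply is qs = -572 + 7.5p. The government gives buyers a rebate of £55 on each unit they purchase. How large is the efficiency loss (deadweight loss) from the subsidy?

Deadweight loss = £4537.5

Pre-subsidy: 753 - 5p = -572 + 7.5p gives p* = 106, q* = 223.
With the rebate, buyers effectively pay pb = ps − 55, where ps is the price sellers receive.
Demand in terms of ps becomes qd = 753 − 5(ps − 55) = 1028 - 5ps. Setting this equal to supply: 1028 - 5ps = -572 + 7.5ps, so ps = 128.
Buyers pay pb = 128 − 55 = 73; q' = -572 + 7.5·128 = 388.
The subsidy expands output by 388 − 223 = 165 past the efficient level; on those units the gap between marginal cost and willingness to pay runs from 0 up to 55.
DWL = ½ × 55 × 165 = 4537.5.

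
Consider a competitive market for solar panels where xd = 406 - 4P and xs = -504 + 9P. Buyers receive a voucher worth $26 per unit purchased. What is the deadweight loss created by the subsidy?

Pre-subsidy: 406 - 4P = -504 + 9P gives P* = 70, x* = 126.
With the rebate, buyers effectively pay Pb = Ps − 26, where Ps is the price sellers receive.
Demand in terms of Ps becomes xd = 406 − 4(Ps − 26) = 510 - 4Ps. Setting this equal to supply: 510 - 4Ps = -504 + 9Ps, so Ps = 78.
Buyers pay Pb = 78 − 26 = 52; x' = -504 + 9·78 = 198.
The subsidy expands output by 198 − 126 = 72 past the efficient level; on those units the gap between marginal cost and willingness to pay runs from 0 up to 26.
DWL = ½ × 26 × 72 = 936.

Deadweight loss = $936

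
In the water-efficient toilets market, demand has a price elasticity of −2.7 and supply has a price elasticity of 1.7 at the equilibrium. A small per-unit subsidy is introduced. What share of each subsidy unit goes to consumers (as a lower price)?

Consumer share = 17/44

For a small subsidy around the equilibrium, the benefit split depends on the relative slopes, which at a point are proportional to the elasticities.
Buyer share = εs/(εs + |εd|) = 1.7/(1.7 + 2.7) = 17/44; seller share = |εd|/(εs + |εd|) = 27/44.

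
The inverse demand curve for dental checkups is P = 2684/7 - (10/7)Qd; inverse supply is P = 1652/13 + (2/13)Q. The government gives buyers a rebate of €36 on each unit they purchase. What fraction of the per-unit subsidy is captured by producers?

Producer share = 7/72

Pre-subsidy: 2684/7 - (10/7)Q = 1652/13 + (2/13)Q gives Q* = 162 and P* = 152.
With the rebate, buyers effectively pay Pb = Ps − 36, where Ps is the price sellers receive.
On the curves, Pb = 2684/7 - (10/7)Q and Ps = 1652/13 + (2/13)Q; the wedge Ps − Pb = 36 gives 1652/13 + (2/13)Q − (2684/7 - (10/7)Q) = 36, so Q' = 184.75.
Then Pb = 2684/7 − (10/7)·184.75 = 119.5 and Ps = 1652/13 + (2/13)·184.75 = 155.5.
Buyers' price falls by P* − Pb = 152 − 119.5 = 32.5; sellers' price rises by Ps − P* = 155.5 − 152 = 3.5.
So producers capture 3.5/36 = 7/72 of each unit of subsidy.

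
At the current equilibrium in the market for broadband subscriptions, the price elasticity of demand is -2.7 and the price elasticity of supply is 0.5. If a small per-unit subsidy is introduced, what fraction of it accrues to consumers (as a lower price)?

Consumer share = 0.15625

For a small subsidy around the equilibrium, the benefit split depends on the relative slopes, which at a point are proportional to the elasticities.
Buyer share = εs/(εs + |εd|) = 0.5/(0.5 + 2.7) = 0.15625; seller share = |εd|/(εs + |εd|) = 0.84375.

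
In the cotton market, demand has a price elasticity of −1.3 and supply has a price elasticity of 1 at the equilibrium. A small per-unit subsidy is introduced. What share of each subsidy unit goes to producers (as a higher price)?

Producer share = 13/23

For a small subsidy around the equilibrium, the benefit split depends on the relative slopes, which at a point are proportional to the elasticities.
Buyer share = εs/(εs + |εd|) = 1/(1 + 1.3) = 10/23; seller share = |εd|/(εs + |εd|) = 13/23.
So producers capture 13/23 of the subsidy.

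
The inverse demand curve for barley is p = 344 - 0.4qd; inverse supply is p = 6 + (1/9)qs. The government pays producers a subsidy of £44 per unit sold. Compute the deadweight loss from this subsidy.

Deadweight loss = 43560/23

Pre-subsidy: 344 - 0.4q = 6 + (1/9)q gives q* = 15210/23 and p* = 1828/23.
With the subsidy, sellers receive ps = pb + 44 for each unit, where pb is the price buyers pay.
On the curves, pb = 344 - 0.4q and ps = 6 + (1/9)q; the wedge ps − pb = 44 gives 6 + (1/9)q − (344 - 0.4q) = 44, so q' = 17190/23.
Then pb = 344 − 0.4·(17190/23) = 1036/23 and ps = 6 + (1/9)·(17190/23) = 2048/23.
The subsidy expands output by 17190/23 − 15210/23 = 1980/23 past the efficient level; on those units the gap between marginal cost and willingness to pay runs from 0 up to 44.
DWL = ½ × 44 × 1980/23 = 43560/23.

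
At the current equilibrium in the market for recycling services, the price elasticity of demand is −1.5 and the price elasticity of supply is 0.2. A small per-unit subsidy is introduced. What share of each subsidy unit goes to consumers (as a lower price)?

For a small subsidy around the equilibrium, the benefit split depends on the relative slopes, which at a point are proportional to the elasticities.
Buyer share = εs/(εs + |εd|) = 0.2/(0.2 + 1.5) = 2/17; seller share = |εd|/(εs + |εd|) = 15/17.

Consumer share = 2/17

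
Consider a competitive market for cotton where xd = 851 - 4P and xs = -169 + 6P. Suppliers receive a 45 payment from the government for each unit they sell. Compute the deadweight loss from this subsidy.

Deadweight loss = 2430

Pre-subsidy: 851 - 4P = -169 + 6P gives P* = 102, x* = 443.
With the subsidy, sellers receive Ps = Pb + 45 for each unit, where Pb is the price buyers pay.
Supply in terms of Pb becomes xs = -169 + 6(Pb + 45) = 101 + 6Pb. Setting this equal to demand: 851 - 4Pb = 101 + 6Pb, so Pb = 75.
Sellers receive Ps = 75 + 45 = 120; x' = 851 − 4·75 = 551.
The subsidy expands output by 551 − 443 = 108 past the efficient level; on those units the gap between marginal cost and willingness to pay runs from 0 up to 45.
DWL = ½ × 45 × 108 = 2430.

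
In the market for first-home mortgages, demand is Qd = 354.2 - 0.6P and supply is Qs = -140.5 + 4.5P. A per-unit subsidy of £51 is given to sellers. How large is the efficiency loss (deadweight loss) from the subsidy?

Deadweight loss = £688.5

Pre-subsidy: 354.2 - 0.6P = -140.5 + 4.5P gives P* = 97, Q* = 296.
With the subsidy, sellers receive Ps = Pb + 51 for each unit, where Pb is the price buyers pay.
Supply in terms of Pb becomes Qs = -140.5 + 4.5(Pb + 51) = 89 + 4.5Pb. Setting this equal to demand: 354.2 - 0.6Pb = 89 + 4.5Pb, so Pb = 52.
Sellers receive Ps = 52 + 51 = 103; Q' = 354.2 − 0.6·52 = 323.
The subsidy expands output by 323 − 296 = 27 past the efficient level; on those units the gap between marginal cost and willingness to pay runs from 0 up to 51.
DWL = ½ × 51 × 27 = 688.5.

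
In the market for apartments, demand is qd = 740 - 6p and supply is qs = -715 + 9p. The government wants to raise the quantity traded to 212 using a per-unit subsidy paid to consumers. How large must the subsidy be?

Required subsidy s = 15 per unit

At q = 212, invert demand for the buyer price: pb = (740 − 212)/6 = 88; invert supply for the seller price: ps = (212 − (-715))/9 = 103.
The subsidy must fill the gap: s = ps − pb = 103 − 88 = 15.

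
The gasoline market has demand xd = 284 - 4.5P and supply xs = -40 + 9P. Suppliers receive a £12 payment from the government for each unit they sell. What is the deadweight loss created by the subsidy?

Deadweight loss = £216

Pre-subsidy: 284 - 4.5P = -40 + 9P gives P* = 24, x* = 176.
With the subsidy, sellers receive Ps = Pb + 12 for each unit, where Pb is the price buyers pay.
Supply in terms of Pb becomes xs = -40 + 9(Pb + 12) = 68 + 9Pb. Setting this equal to demand: 284 - 4.5Pb = 68 + 9Pb, so Pb = 16.
Sellers receive Ps = 16 + 12 = 28; x' = 284 − 4.5·16 = 212.
The subsidy expands output by 212 − 176 = 36 past the efficient level; on those units the gap between marginal cost and willingness to pay runs from 0 up to 12.
DWL = ½ × 12 × 36 = 216.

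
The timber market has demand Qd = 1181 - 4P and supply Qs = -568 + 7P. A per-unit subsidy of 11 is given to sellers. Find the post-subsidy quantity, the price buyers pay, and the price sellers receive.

Q' = 573; buyers pay 152; sellers receive 163

Pre-subsidy: 1181 - 4P = -568 + 7P gives P* = 159, Q* = 545.
With the subsidy, sellers receive Ps = Pb + 11 for each unit, where Pb is the price buyers pay.
Supply in terms of Pb becomes Qs = -568 + 7(Pb + 11) = -491 + 7Pb. Setting this equal to demand: 1181 - 4Pb = -491 + 7Pb, so Pb = 152.
Sellers receive Ps = 152 + 11 = 163; Q' = 1181 − 4·152 = 573.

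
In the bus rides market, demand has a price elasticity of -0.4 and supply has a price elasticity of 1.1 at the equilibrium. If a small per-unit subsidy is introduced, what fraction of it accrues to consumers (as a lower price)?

Consumer share = 11/15

For a small subsidy around the equilibrium, the benefit split depends on the relative slopes, which at a point are proportional to the elasticities.
Buyer share = εs/(εs + |εd|) = 1.1/(1.1 + 0.4) = 11/15; seller share = |εd|/(εs + |εd|) = 4/15.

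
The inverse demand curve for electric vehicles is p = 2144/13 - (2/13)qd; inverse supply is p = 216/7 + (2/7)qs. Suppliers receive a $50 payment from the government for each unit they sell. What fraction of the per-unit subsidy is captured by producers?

Pre-subsidy: 2144/13 - (2/13)q = 216/7 + (2/7)q gives q* = 305 and p* = 118.
With the subsidy, sellers receive ps = pb + 50 for each unit, where pb is the price buyers pay.
On the curves, pb = 2144/13 - (2/13)q and ps = 216/7 + (2/7)q; the wedge ps − pb = 50 gives 216/7 + (2/7)q − (2144/13 - (2/13)q) = 50, so q' = 418.75.
Then pb = 2144/13 − (2/13)·418.75 = 100.5 and ps = 216/7 + (2/7)·418.75 = 150.5.
Buyers' price falls by p* − pb = 118 − 100.5 = 17.5; sellers' price rises by ps − p* = 150.5 − 118 = 32.5.
So producers capture 32.5/50 = 0.65 of each unit of subsidy.

Producer share = 0.65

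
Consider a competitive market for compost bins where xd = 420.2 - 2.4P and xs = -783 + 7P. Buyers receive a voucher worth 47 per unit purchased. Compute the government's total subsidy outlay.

Government cost = 9259

Pre-subsidy: 420.2 - 2.4P = -783 + 7P gives P* = 128, x* = 113.
With the rebate, buyers effectively pay Pb = Ps − 47, where Ps is the price sellers receive.
Demand in terms of Ps becomes xd = 420.2 − 2.4(Ps − 47) = 533 - 2.4Ps. Setting this equal to supply: 533 - 2.4Ps = -783 + 7Ps, so Ps = 140.
Buyers pay Pb = 140 − 47 = 93; x' = -783 + 7·140 = 197.
Government outlay = subsidy × quantity = 47 × 197 = 9259.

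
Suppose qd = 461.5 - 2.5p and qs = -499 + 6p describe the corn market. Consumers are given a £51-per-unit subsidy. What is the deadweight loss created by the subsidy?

Pre-subsidy: 461.5 - 2.5p = -499 + 6p gives p* = 113, q* = 179.
With the rebate, buyers effectively pay pb = ps − 51, where ps is the price sellers receive.
Demand in terms of ps becomes qd = 461.5 − 2.5(ps − 51) = 589 - 2.5ps. Setting this equal to supply: 589 - 2.5ps = -499 + 6ps, so ps = 128.
Buyers pay pb = 128 − 51 = 77; q' = -499 + 6·128 = 269.
The subsidy expands output by 269 − 179 = 90 past the efficient level; on those units the gap between marginal cost and willingness to pay runs from 0 up to 51.
DWL = ½ × 51 × 90 = 2295.

Deadweight loss = £2295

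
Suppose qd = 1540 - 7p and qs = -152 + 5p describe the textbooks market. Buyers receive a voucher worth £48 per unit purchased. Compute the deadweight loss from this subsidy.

Pre-subsidy: 1540 - 7p = -152 + 5p gives p* = 141, q* = 553.
With the rebate, buyers effectively pay pb = ps − 48, where ps is the price sellers receive.
Demand in terms of ps becomes qd = 1540 − 7(ps − 48) = 1876 - 7ps. Setting this equal to supply: 1876 - 7ps = -152 + 5ps, so ps = 169.
Buyers pay pb = 169 − 48 = 121; q' = -152 + 5·169 = 693.
The subsidy expands output by 693 − 553 = 140 past the efficient level; on those units the gap between marginal cost and willingness to pay runs from 0 up to 48.
DWL = ½ × 48 × 140 = 3360.

Deadweight loss = £3360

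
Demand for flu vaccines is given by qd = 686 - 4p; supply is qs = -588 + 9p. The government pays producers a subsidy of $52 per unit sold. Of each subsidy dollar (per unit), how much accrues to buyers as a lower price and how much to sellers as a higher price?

Buyers gain $36 per unit; sellers gain $16 per unit

Pre-subsidy: 686 - 4p = -588 + 9p gives p* = 98, q* = 294.
With the subsidy, sellers receive ps = pb + 52 for each unit, where pb is the price buyers pay.
Supply in terms of pb becomes qs = -588 + 9(pb + 52) = -120 + 9pb. Setting this equal to demand: 686 - 4pb = -120 + 9pb, so pb = 62.
Sellers receive ps = 62 + 52 = 114; q' = 686 − 4·62 = 438.
Buyers' price falls by p* − pb = 98 − 62 = 36; sellers' price rises by ps − p* = 114 − 98 = 16.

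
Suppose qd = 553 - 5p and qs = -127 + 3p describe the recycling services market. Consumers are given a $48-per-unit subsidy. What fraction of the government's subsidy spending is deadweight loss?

Pre-subsidy: 553 - 5p = -127 + 3p gives p* = 85, q* = 128.
With the rebate, buyers effectively pay pb = ps − 48, where ps is the price sellers receive.
Demand in terms of ps becomes qd = 553 − 5(ps − 48) = 793 - 5ps. Setting this equal to supply: 793 - 5ps = -127 + 3ps, so ps = 115.
Buyers pay pb = 115 − 48 = 67; q' = -127 + 3·115 = 218.
ΔCS = ½(128 + 218)(85 − 67) = 3114; ΔPS = ½(128 + 218)(115 − 85) = 5190.
Government spending = 48 × 218 = 10464.
DWL = ½ × 48 × (218 − 128) = 2160; fraction = 2160 / 10464 = 45/218.

DWL / government spending = 45/218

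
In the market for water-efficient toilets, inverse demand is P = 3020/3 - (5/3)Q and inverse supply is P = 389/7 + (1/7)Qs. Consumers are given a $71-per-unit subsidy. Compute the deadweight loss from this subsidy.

Pre-subsidy: 3020/3 - (5/3)Q = 389/7 + (1/7)Q gives Q* = 19973/38 and P* = 4965/38.
With the rebate, buyers effectively pay Pb = Ps − 71, where Ps is the price sellers receive.
On the curves, Pb = 3020/3 - (5/3)Q and Ps = 389/7 + (1/7)Q; the wedge Ps − Pb = 71 gives 389/7 + (1/7)Q − (3020/3 - (5/3)Q) = 71, so Q' = 10732/19.
Then Pb = 3020/3 − (5/3)·(10732/19) = 1240/19 and Ps = 389/7 + (1/7)·(10732/19) = 2589/19.
The subsidy expands output by 10732/19 − 19973/38 = 1491/38 past the efficient level; on those units the gap between marginal cost and willingness to pay runs from 0 up to 71.
DWL = ½ × 71 × 1491/38 = 105861/76.

Deadweight loss = 105861/76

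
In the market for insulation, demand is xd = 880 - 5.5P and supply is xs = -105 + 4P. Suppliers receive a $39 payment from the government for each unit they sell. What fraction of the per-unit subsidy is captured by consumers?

Consumer share = 8/19

Pre-subsidy: 880 - 5.5P = -105 + 4P gives P* = 1970/19, x* = 5885/19.
With the subsidy, sellers receive Ps = Pb + 39 for each unit, where Pb is the price buyers pay.
Supply in terms of Pb becomes xs = -105 + 4(Pb + 39) = 51 + 4Pb. Setting this equal to demand: 880 - 5.5Pb = 51 + 4Pb, so Pb = 1658/19.
Sellers receive Ps = 1658/19 + 39 = 2399/19; x' = 880 − 5.5·(1658/19) = 7601/19.
Buyers' price falls by P* − Pb = 1970/19 − 1658/19 = 312/19; sellers' price rises by Ps − P* = 2399/19 − 1970/19 = 429/19.
So consumers capture (312/19)/39 = 8/19 of each unit of subsidy.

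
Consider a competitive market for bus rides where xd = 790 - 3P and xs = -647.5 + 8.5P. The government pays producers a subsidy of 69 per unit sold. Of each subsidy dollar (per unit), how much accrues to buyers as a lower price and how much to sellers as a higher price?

Pre-subsidy: 790 - 3P = -647.5 + 8.5P gives P* = 125, x* = 415.
With the subsidy, sellers receive Ps = Pb + 69 for each unit, where Pb is the price buyers pay.
Supply in terms of Pb becomes xs = -647.5 + 8.5(Pb + 69) = -61 + 8.5Pb. Setting this equal to demand: 790 - 3Pb = -61 + 8.5Pb, so Pb = 74.
Sellers receive Ps = 74 + 69 = 143; x' = 790 − 3·74 = 568.
Buyers' price falls by P* − Pb = 125 − 74 = 51; sellers' price rises by Ps − P* = 143 − 125 = 18.

Buyers gain 51 per unit; sellers gain 18 per unit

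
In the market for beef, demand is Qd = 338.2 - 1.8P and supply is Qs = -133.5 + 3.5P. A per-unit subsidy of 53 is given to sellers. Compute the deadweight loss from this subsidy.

Pre-subsidy: 338.2 - 1.8P = -133.5 + 3.5P gives P* = 89, Q* = 178.
With the subsidy, sellers receive Ps = Pb + 53 for each unit, where Pb is the price buyers pay.
Supply in terms of Pb becomes Qs = -133.5 + 3.5(Pb + 53) = 52 + 3.5Pb. Setting this equal to demand: 338.2 - 1.8Pb = 52 + 3.5Pb, so Pb = 54.
Sellers receive Ps = 54 + 53 = 107; Q' = 338.2 − 1.8·54 = 241.
The subsidy expands output by 241 − 178 = 63 past the efficient level; on those units the gap between marginal cost and willingness to pay runs from 0 up to 53.
DWL = ½ × 53 × 63 = 1669.5.

Deadweight loss = 1669.5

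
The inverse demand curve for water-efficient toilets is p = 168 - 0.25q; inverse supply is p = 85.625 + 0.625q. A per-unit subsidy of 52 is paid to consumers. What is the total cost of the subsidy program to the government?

Government cost = 55900/7

Pre-subsidy: 168 - 0.25q = 85.625 + 0.625q gives q* = 659/7 and p* = 4045/28.
With the rebate, buyers effectively pay pb = ps − 52, where ps is the price sellers receive.
On the curves, pb = 168 - 0.25q and ps = 85.625 + 0.625q; the wedge ps − pb = 52 gives 85.625 + 0.625q − (168 - 0.25q) = 52, so q' = 1075/7.
Then pb = 168 − 0.25·(1075/7) = 3629/28 and ps = 85.625 + 0.625·(1075/7) = 5085/28.
Government outlay = subsidy × quantity = 52 × 1075/7 = 55900/7.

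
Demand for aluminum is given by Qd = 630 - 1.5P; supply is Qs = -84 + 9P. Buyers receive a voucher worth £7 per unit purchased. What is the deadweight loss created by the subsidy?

Pre-subsidy: 630 - 1.5P = -84 + 9P gives P* = 68, Q* = 528.
With the rebate, buyers effectively pay Pb = Ps − 7, where Ps is the price sellers receive.
Demand in terms of Ps becomes Qd = 630 − 1.5(Ps − 7) = 640.5 - 1.5Ps. Setting this equal to supply: 640.5 - 1.5Ps = -84 + 9Ps, so Ps = 69.
Buyers pay Pb = 69 − 7 = 62; Q' = -84 + 9·69 = 537.
The subsidy expands output by 537 − 528 = 9 past the efficient level; on those units the gap between marginal cost and willingness to pay runs from 0 up to 7.
DWL = ½ × 7 × 9 = 31.5.

Deadweight loss = £31.5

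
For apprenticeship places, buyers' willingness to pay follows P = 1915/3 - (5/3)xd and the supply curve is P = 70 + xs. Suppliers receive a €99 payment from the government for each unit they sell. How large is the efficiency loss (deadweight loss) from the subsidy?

Pre-subsidy: 1915/3 - (5/3)x = 70 + x gives x* = 213.125 and P* = 283.125.
With the subsidy, sellers receive Ps = Pb + 99 for each unit, where Pb is the price buyers pay.
On the curves, Pb = 1915/3 - (5/3)x and Ps = 70 + x; the wedge Ps − Pb = 99 gives 70 + x − (1915/3 - (5/3)x) = 99, so x' = 250.25.
Then Pb = 1915/3 − (5/3)·250.25 = 221.25 and Ps = 70 + 1·250.25 = 320.25.
The subsidy expands output by 250.25 − 213.125 = 37.125 past the efficient level; on those units the gap between marginal cost and willingness to pay runs from 0 up to 99.
DWL = ½ × 99 × 37.125 = 1837.6875.

Deadweight loss = €1837.6875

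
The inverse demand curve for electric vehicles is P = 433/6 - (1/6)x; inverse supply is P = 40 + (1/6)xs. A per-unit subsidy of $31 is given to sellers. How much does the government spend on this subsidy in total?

Government cost = $5874.5

Pre-subsidy: 433/6 - (1/6)x = 40 + (1/6)x gives x* = 96.5 and P* = 673/12.
With the subsidy, sellers receive Ps = Pb + 31 for each unit, where Pb is the price buyers pay.
On the curves, Pb = 433/6 - (1/6)x and Ps = 40 + (1/6)x; the wedge Ps − Pb = 31 gives 40 + (1/6)x − (433/6 - (1/6)x) = 31, so x' = 189.5.
Then Pb = 433/6 − (1/6)·189.5 = 487/12 and Ps = 40 + (1/6)·189.5 = 859/12.
Government outlay = subsidy × quantity = 31 × 189.5 = 5874.5.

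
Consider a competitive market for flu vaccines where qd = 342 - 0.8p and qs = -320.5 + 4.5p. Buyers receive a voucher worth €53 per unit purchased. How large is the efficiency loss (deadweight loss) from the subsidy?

Pre-subsidy: 342 - 0.8p = -320.5 + 4.5p gives p* = 125, q* = 242.
With the rebate, buyers effectively pay pb = ps − 53, where ps is the price sellers receive.
Demand in terms of ps becomes qd = 342 − 0.8(ps − 53) = 384.4 - 0.8ps. Setting this equal to supply: 384.4 - 0.8ps = -320.5 + 4.5ps, so ps = 133.
Buyers pay pb = 133 − 53 = 80; q' = -320.5 + 4.5·133 = 278.
The subsidy expands output by 278 − 242 = 36 past the efficient level; on those units the gap between marginal cost and willingness to pay runs from 0 up to 53.
DWL = ½ × 53 × 36 = 954.

Deadweight loss = €954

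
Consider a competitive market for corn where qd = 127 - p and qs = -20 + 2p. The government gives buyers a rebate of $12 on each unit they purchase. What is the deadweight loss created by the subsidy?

Pre-subsidy: 127 - p = -20 + 2p gives p* = 49, q* = 78.
With the rebate, buyers effectively pay pb = ps − 12, where ps is the price sellers receive.
Demand in terms of ps becomes qd = 127 − 1(ps − 12) = 139 - ps. Setting this equal to supply: 139 - ps = -20 + 2ps, so ps = 53.
Buyers pay pb = 53 − 12 = 41; q' = -20 + 2·53 = 86.
The subsidy expands output by 86 − 78 = 8 past the efficient level; on those units the gap between marginal cost and willingness to pay runs from 0 up to 12.
DWL = ½ × 12 × 8 = 48.

Deadweight loss = $48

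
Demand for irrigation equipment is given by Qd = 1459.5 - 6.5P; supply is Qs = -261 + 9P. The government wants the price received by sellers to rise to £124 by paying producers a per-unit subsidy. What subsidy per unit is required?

At a seller price of 124, quantity supplied is -261 + 9·124 = 855.
Buyers absorb 855 only when they pay Pb with 1459.5 − 6.5·Pb = 855, i.e. Pb = 93.
s = Ps − Pb = 124 − 93 = 31.

Required subsidy s = £31 per unit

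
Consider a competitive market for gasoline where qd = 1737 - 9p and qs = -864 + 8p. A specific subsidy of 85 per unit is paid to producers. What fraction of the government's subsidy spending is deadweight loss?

Pre-subsidy: 1737 - 9p = -864 + 8p gives p* = 153, q* = 360.
With the subsidy, sellers receive ps = pb + 85 for each unit, where pb is the price buyers pay.
Supply in terms of pb becomes qs = -864 + 8(pb + 85) = -184 + 8pb. Setting this equal to demand: 1737 - 9pb = -184 + 8pb, so pb = 113.
Sellers receive ps = 113 + 85 = 198; q' = 1737 − 9·113 = 720.
ΔCS = ½(360 + 720)(153 − 113) = 21600; ΔPS = ½(360 + 720)(198 − 153) = 24300.
Government spending = 85 × 720 = 61200.
DWL = ½ × 85 × (720 − 360) = 15300; fraction = 15300 / 61200 = 0.25.

DWL / government spending = 0.25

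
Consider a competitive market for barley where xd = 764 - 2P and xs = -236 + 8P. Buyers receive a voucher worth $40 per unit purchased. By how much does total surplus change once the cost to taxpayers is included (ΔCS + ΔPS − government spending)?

Pre-subsidy: 764 - 2P = -236 + 8P gives P* = 100, x* = 564.
With the rebate, buyers effectively pay Pb = Ps − 40, where Ps is the price sellers receive.
Demand in terms of Ps becomes xd = 764 − 2(Ps − 40) = 844 - 2Ps. Setting this equal to supply: 844 - 2Ps = -236 + 8Ps, so Ps = 108.
Buyers pay Pb = 108 − 40 = 68; x' = -236 + 8·108 = 628.
ΔCS = ½(564 + 628)(100 − 68) = 19072; ΔPS = ½(564 + 628)(108 − 100) = 4768.
Government spending = 40 × 628 = 25120.
Net change = 19072 + 4768 − 25120 = -1280. The loss equals the DWL triangle ½·40·64.

Net change in total surplus = -$1280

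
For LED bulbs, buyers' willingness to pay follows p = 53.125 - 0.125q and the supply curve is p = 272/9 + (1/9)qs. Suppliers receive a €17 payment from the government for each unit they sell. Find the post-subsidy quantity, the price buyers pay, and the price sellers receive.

q' = 169; buyers pay €32; sellers receive €49

Pre-subsidy: 53.125 - 0.125q = 272/9 + (1/9)q gives q* = 97 and p* = 41.
With the subsidy, sellers receive ps = pb + 17 for each unit, where pb is the price buyers pay.
On the curves, pb = 53.125 - 0.125q and ps = 272/9 + (1/9)q; the wedge ps − pb = 17 gives 272/9 + (1/9)q − (53.125 - 0.125q) = 17, so q' = 169.
Then pb = 53.125 − 0.125·169 = 32 and ps = 272/9 + (1/9)·169 = 49.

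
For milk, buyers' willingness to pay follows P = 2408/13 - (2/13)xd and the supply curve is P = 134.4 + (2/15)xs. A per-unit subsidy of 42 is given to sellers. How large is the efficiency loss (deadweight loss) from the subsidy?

Deadweight loss = 3071.25

Pre-subsidy: 2408/13 - (2/13)x = 134.4 + (2/15)x gives x* = 177 and P* = 158.
With the subsidy, sellers receive Ps = Pb + 42 for each unit, where Pb is the price buyers pay.
On the curves, Pb = 2408/13 - (2/13)x and Ps = 134.4 + (2/15)x; the wedge Ps − Pb = 42 gives 134.4 + (2/15)x − (2408/13 - (2/13)x) = 42, so x' = 323.25.
Then Pb = 2408/13 − (2/13)·323.25 = 135.5 and Ps = 134.4 + (2/15)·323.25 = 177.5.
The subsidy expands output by 323.25 − 177 = 146.25 past the efficient level; on those units the gap between marginal cost and willingness to pay runs from 0 up to 42.
DWL = ½ × 42 × 146.25 = 3071.25.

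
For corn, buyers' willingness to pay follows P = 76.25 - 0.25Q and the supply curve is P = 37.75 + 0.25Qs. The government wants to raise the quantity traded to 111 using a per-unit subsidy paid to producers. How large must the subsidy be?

Required subsidy s = 17 per unit

At Q = 111, from the demand curve buyers pay Pb = 76.25 − 0.25·111 = 48.5; from the supply curve sellers need Ps = 37.75 + 0.25·111 = 65.5.
The subsidy must fill the gap: s = Ps − Pb = 65.5 − 48.5 = 17.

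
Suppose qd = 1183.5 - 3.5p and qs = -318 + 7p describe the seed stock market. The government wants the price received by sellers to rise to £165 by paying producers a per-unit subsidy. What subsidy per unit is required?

Required subsidy s = £66 per unit

At a seller price of 165, quantity supplied is -318 + 7·165 = 837.
Buyers absorb 837 only when they pay pb with 1183.5 − 3.5·pb = 837, i.e. pb = 99.
s = ps − pb = 165 − 99 = 66.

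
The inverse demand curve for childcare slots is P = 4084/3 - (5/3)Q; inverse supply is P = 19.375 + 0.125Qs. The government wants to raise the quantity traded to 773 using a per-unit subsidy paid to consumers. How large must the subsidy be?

At Q = 773, from the demand curve buyers pay Pb = 4084/3 − (5/3)·773 = 73; from the supply curve sellers need Ps = 19.375 + 0.125·773 = 116.
The subsidy must fill the gap: s = Ps − Pb = 116 − 73 = 43.

Required subsidy s = 43 per unit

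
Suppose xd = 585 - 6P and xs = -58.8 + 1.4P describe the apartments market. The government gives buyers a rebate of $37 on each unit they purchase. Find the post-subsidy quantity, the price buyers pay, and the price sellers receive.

Pre-subsidy: 585 - 6P = -58.8 + 1.4P gives P* = 87, x* = 63.
With the rebate, buyers effectively pay Pb = Ps − 37, where Ps is the price sellers receive.
Demand in terms of Ps becomes xd = 585 − 6(Ps − 37) = 807 - 6Ps. Setting this equal to supply: 807 - 6Ps = -58.8 + 1.4Ps, so Ps = 117.
Buyers pay Pb = 117 − 37 = 80; x' = -58.8 + 1.4·117 = 105.

x' = 105; buyers pay $80; sellers receive $117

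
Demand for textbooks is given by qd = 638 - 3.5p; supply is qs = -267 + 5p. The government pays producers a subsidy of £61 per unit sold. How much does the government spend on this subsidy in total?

Government cost = 405406/17

Pre-subsidy: 638 - 3.5p = -267 + 5p gives p* = 1810/17, q* = 4511/17.
With the subsidy, sellers receive ps = pb + 61 for each unit, where pb is the price buyers pay.
Supply in terms of pb becomes qs = -267 + 5(pb + 61) = 38 + 5pb. Setting this equal to demand: 638 - 3.5pb = 38 + 5pb, so pb = 1200/17.
Sellers receive ps = 1200/17 + 61 = 2237/17; q' = 638 − 3.5·(1200/17) = 6646/17.
Government outlay = subsidy × quantity = 61 × 6646/17 = 405406/17.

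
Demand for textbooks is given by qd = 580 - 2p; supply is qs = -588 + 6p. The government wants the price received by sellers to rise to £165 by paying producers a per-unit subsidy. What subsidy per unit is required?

Required subsidy s = £76 per unit

At a seller price of 165, quantity supplied is -588 + 6·165 = 402.
Buyers absorb 402 only when they pay pb with 580 − 2·pb = 402, i.e. pb = 89.
s = ps − pb = 165 − 89 = 76.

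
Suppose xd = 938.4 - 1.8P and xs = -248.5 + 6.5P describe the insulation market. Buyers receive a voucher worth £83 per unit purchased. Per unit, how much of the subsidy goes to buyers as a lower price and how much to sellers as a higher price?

Buyers gain £65 per unit; sellers gain £18 per unit

Pre-subsidy: 938.4 - 1.8P = -248.5 + 6.5P gives P* = 143, x* = 681.
With the rebate, buyers effectively pay Pb = Ps − 83, where Ps is the price sellers receive.
Demand in terms of Ps becomes xd = 938.4 − 1.8(Ps − 83) = 1087.8 - 1.8Ps. Setting this equal to supply: 1087.8 - 1.8Ps = -248.5 + 6.5Ps, so Ps = 161.
Buyers pay Pb = 161 − 83 = 78; x' = -248.5 + 6.5·161 = 798.
Buyers' price falls by P* − Pb = 143 − 78 = 65; sellers' price rises by Ps − P* = 161 − 143 = 18.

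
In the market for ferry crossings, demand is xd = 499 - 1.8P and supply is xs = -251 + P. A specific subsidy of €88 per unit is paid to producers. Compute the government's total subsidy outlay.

Pre-subsidy: 499 - 1.8P = -251 + P gives P* = 1875/7, x* = 118/7.
With the subsidy, sellers receive Ps = Pb + 88 for each unit, where Pb is the price buyers pay.
Supply in terms of Pb becomes xs = -251 + 1(Pb + 88) = -163 + Pb. Setting this equal to demand: 499 - 1.8Pb = -163 + Pb, so Pb = 1655/7.
Sellers receive Ps = 1655/7 + 88 = 2271/7; x' = 499 − 1.8·(1655/7) = 514/7.
Government outlay = subsidy × quantity = 88 × 514/7 = 45232/7.

Government cost = 45232/7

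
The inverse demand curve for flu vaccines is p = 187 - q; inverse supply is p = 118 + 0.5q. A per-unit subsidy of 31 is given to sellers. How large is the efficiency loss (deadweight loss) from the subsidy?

Deadweight loss = 961/3

Pre-subsidy: 187 - q = 118 + 0.5q gives q* = 46 and p* = 141.
With the subsidy, sellers receive ps = pb + 31 for each unit, where pb is the price buyers pay.
On the curves, pb = 187 - q and ps = 118 + 0.5q; the wedge ps − pb = 31 gives 118 + 0.5q − (187 - q) = 31, so q' = 200/3.
Then pb = 187 − 1·(200/3) = 361/3 and ps = 118 + 0.5·(200/3) = 454/3.
The subsidy expands output by 200/3 − 46 = 62/3 past the efficient level; on those units the gap between marginal cost and willingness to pay runs from 0 up to 31.
DWL = ½ × 31 × 62/3 = 961/3.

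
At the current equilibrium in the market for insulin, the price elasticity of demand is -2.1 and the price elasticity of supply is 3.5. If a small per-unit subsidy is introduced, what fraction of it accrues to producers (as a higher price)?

For a small subsidy around the equilibrium, the benefit split depends on the relative slopes, which at a point are proportional to the elasticities.
Buyer share = εs/(εs + |εd|) = 3.5/(3.5 + 2.1) = 0.625; seller share = |εd|/(εs + |εd|) = 0.375.
So producers capture 0.375 of the subsidy.

Producer share = 0.375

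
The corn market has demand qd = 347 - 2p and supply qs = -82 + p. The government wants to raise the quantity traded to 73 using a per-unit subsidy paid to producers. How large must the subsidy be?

Required subsidy s = 18 per unit

At q = 73, invert demand for the buyer price: pb = (347 − 73)/2 = 137; invert supply for the seller price: ps = (73 − (-82))/1 = 155.
The subsidy must fill the gap: s = ps − pb = 155 − 137 = 18.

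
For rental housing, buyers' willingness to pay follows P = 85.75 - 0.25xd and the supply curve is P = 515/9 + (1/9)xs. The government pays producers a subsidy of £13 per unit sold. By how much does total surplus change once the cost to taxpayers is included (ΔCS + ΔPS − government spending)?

Net change in total surplus = -£234

Pre-subsidy: 85.75 - 0.25x = 515/9 + (1/9)x gives x* = 79 and P* = 66.
With the subsidy, sellers receive Ps = Pb + 13 for each unit, where Pb is the price buyers pay.
On the curves, Pb = 85.75 - 0.25x and Ps = 515/9 + (1/9)x; the wedge Ps − Pb = 13 gives 515/9 + (1/9)x − (85.75 - 0.25x) = 13, so x' = 115.
Then Pb = 85.75 − 0.25·115 = 57 and Ps = 515/9 + (1/9)·115 = 70.
ΔCS = ½(79 + 115)(66 − 57) = 873; ΔPS = ½(79 + 115)(70 − 66) = 388.
Government spending = 13 × 115 = 1495.
Net change = 873 + 388 − 1495 = -234. The loss equals the DWL triangle ½·13·36.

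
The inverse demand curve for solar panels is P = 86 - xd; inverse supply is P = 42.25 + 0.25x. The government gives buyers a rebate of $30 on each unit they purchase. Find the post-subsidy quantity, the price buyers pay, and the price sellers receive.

Pre-subsidy: 86 - x = 42.25 + 0.25x gives x* = 35 and P* = 51.
With the rebate, buyers effectively pay Pb = Ps − 30, where Ps is the price sellers receive.
On the curves, Pb = 86 - x and Ps = 42.25 + 0.25x; the wedge Ps − Pb = 30 gives 42.25 + 0.25x − (86 - x) = 30, so x' = 59.
Then Pb = 86 − 1·59 = 27 and Ps = 42.25 + 0.25·59 = 57.

x' = 59; buyers pay $27; sellers receive $57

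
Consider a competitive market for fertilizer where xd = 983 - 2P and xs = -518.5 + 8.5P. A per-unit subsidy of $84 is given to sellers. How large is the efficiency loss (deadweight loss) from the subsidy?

Pre-subsidy: 983 - 2P = -518.5 + 8.5P gives P* = 143, x* = 697.
With the subsidy, sellers receive Ps = Pb + 84 for each unit, where Pb is the price buyers pay.
Supply in terms of Pb becomes xs = -518.5 + 8.5(Pb + 84) = 195.5 + 8.5Pb. Setting this equal to demand: 983 - 2Pb = 195.5 + 8.5Pb, so Pb = 75.
Sellers receive Ps = 75 + 84 = 159; x' = 983 − 2·75 = 833.
The subsidy expands output by 833 − 697 = 136 past the efficient level; on those units the gap between marginal cost and willingness to pay runs from 0 up to 84.
DWL = ½ × 84 × 136 = 5712.

Deadweight loss = $5712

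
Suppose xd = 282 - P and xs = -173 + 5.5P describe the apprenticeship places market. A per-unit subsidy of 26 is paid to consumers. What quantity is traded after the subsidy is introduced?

Pre-subsidy: 282 - P = -173 + 5.5P gives P* = 70, x* = 212.
With the rebate, buyers effectively pay Pb = Ps − 26, where Ps is the price sellers receive.
Demand in terms of Ps becomes xd = 282 − 1(Ps − 26) = 308 - Ps. Setting this equal to supply: 308 - Ps = -173 + 5.5Ps, so Ps = 74.
Buyers pay Pb = 74 − 26 = 48; x' = -173 + 5.5·74 = 234.

x' = 234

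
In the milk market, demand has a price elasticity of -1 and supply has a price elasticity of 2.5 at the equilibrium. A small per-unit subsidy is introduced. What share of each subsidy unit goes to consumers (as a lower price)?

For a small subsidy around the equilibrium, the benefit split depends on the relative slopes, which at a point are proportional to the elasticities.
Buyer share = εs/(εs + |εd|) = 2.5/(2.5 + 1) = 5/7; seller share = |εd|/(εs + |εd|) = 2/7.

Consumer share = 5/7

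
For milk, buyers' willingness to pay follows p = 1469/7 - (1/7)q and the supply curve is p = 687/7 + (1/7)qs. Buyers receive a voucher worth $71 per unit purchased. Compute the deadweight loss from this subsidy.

Pre-subsidy: 1469/7 - (1/7)q = 687/7 + (1/7)q gives q* = 391 and p* = 154.
With the rebate, buyers effectively pay pb = ps − 71, where ps is the price sellers receive.
On the curves, pb = 1469/7 - (1/7)q and ps = 687/7 + (1/7)q; the wedge ps − pb = 71 gives 687/7 + (1/7)q − (1469/7 - (1/7)q) = 71, so q' = 639.5.
Then pb = 1469/7 − (1/7)·639.5 = 118.5 and ps = 687/7 + (1/7)·639.5 = 189.5.
The subsidy expands output by 639.5 − 391 = 248.5 past the efficient level; on those units the gap between marginal cost and willingness to pay runs from 0 up to 71.
DWL = ½ × 71 × 248.5 = 8821.75.

Deadweight loss = $8821.75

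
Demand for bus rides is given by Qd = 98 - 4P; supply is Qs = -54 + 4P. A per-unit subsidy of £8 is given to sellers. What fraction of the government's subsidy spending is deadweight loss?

Pre-subsidy: 98 - 4P = -54 + 4P gives P* = 19, Q* = 22.
With the subsidy, sellers receive Ps = Pb + 8 for each unit, where Pb is the price buyers pay.
Supply in terms of Pb becomes Qs = -54 + 4(Pb + 8) = -22 + 4Pb. Setting this equal to demand: 98 - 4Pb = -22 + 4Pb, so Pb = 15.
Sellers receive Ps = 15 + 8 = 23; Q' = 98 − 4·15 = 38.
ΔCS = ½(22 + 38)(19 − 15) = 120; ΔPS = ½(22 + 38)(23 − 19) = 120.
Government spending = 8 × 38 = 304.
DWL = ½ × 8 × (38 − 22) = 64; fraction = 64 / 304 = 4/19.

DWL / government spending = 4/19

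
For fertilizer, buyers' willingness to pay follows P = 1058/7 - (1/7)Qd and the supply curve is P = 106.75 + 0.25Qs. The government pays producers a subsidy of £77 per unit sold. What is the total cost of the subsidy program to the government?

Government cost = £23793

Pre-subsidy: 1058/7 - (1/7)Q = 106.75 + 0.25Q gives Q* = 113 and P* = 135.
With the subsidy, sellers receive Ps = Pb + 77 for each unit, where Pb is the price buyers pay.
On the curves, Pb = 1058/7 - (1/7)Q and Ps = 106.75 + 0.25Q; the wedge Ps − Pb = 77 gives 106.75 + 0.25Q − (1058/7 - (1/7)Q) = 77, so Q' = 309.
Then Pb = 1058/7 − (1/7)·309 = 107 and Ps = 106.75 + 0.25·309 = 184.
Government outlay = subsidy × quantity = 77 × 309 = 23793.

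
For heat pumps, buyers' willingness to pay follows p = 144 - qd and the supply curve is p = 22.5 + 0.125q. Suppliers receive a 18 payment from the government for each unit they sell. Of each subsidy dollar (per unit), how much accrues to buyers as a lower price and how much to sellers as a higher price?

Buyers gain 16 per unit; sellers gain 2 per unit

Pre-subsidy: 144 - q = 22.5 + 0.125q gives q* = 108 and p* = 36.
With the subsidy, sellers receive ps = pb + 18 for each unit, where pb is the price buyers pay.
On the curves, pb = 144 - q and ps = 22.5 + 0.125q; the wedge ps − pb = 18 gives 22.5 + 0.125q − (144 - q) = 18, so q' = 124.
Then pb = 144 − 1·124 = 20 and ps = 22.5 + 0.125·124 = 38.
Buyers' price falls by p* − pb = 36 − 20 = 16; sellers' price rises by ps − p* = 38 − 36 = 2.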